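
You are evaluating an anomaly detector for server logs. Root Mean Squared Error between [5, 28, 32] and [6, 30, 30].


MSE = 9/3 = 3
RMSE = √(9/3) = 1.7321

1.7321


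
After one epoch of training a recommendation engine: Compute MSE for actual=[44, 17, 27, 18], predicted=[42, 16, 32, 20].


Squared errors: (44-42)²=4, (17-16)²=1, (27-32)²=25, (18-20)²=4
Sum = 34
MSE = 34/4 = 17/2

17/2


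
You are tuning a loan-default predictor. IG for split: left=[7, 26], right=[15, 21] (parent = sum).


Parent = [22, 47], H_parent = 0.9031
H_left = 0.7455 (n=33), H_right = 0.9799 (n=36)
H_children = (33/69)·0.7455 + (36/69)·0.9799 = 0.8678
IG = 0.9031 - 0.8678 = 0.0353

0.0353


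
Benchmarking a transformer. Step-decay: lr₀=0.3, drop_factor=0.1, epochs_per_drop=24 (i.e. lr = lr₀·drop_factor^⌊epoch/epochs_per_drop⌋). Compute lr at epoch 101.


n_drops = ⌊101/24⌋ = 4
lr = 0.3·0.1^4 = 0.3·0.0001 = 0.00003

0.00003


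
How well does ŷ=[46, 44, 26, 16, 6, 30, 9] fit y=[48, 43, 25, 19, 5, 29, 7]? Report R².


ȳ = 25.1429
SS_res = Σ(y-ŷ)² = 21
SS_tot = Σ(y-ȳ)² = 1628.86
R² = 1 - SS_res/SS_tot = 1 - 0.0129 = 0.9871

0.9871


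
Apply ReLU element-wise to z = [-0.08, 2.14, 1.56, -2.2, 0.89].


ReLU(-0.08) = max(0, -0.08) = 0.0
ReLU(2.14) = max(0, 2.14) = 2.14
ReLU(1.56) = max(0, 1.56) = 1.56
ReLU(-2.2) = max(0, -2.2) = 0.0
ReLU(0.89) = max(0, 0.89) = 0.89
result = [0.0, 2.14, 1.56, 0.0, 0.89]

[0.0, 2.14, 1.56, 0.0, 0.89]


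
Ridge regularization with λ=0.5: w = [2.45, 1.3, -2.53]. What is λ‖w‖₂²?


‖w‖₂² = (2.45)² + (1.3)² + (-2.53)²
     = 6.0025 + 1.69 + 6.4009
     = 14.0934
λ·‖w‖₂² = 0.5·14.0934 = 7.0467

7.0467


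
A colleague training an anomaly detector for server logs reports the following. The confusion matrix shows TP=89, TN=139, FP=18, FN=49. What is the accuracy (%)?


Accuracy = (TP+TN)/(TP+TN+FP+FN)
= (89+139)/(295)
= 228/295 = 77.29%

77.29%


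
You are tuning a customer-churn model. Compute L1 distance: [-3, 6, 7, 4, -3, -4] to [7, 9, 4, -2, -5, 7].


d = |-3-7| + |6-9| + |7-4| + |4+ 2| + |-3+ 5| + |-4-7|
  = 10 + 3 + 3 + 6 + 2 + 11
  = 35

35


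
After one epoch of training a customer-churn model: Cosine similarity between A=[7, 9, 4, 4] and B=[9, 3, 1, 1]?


A·B = 7·9 + 9·3 + 4·1 + 4·1 = 98
‖A‖ = √162 = 12.7279, ‖B‖ = √92 = 9.5917
cos = 98/(√162·√92) = 98/√14904 = 0.8027

0.8027


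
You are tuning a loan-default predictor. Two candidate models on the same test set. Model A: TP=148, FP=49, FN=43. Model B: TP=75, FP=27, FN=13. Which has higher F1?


Model A: P=148/197=0.7513, R=148/191=0.7749, F1=2PR/(P+R)=2TP/(2TP+FP+FN)=296/388=0.7629
Model B: P=75/102=0.7353, R=75/88=0.8523, F1=2PR/(P+R)=2TP/(2TP+FP+FN)=150/190=0.7895
0.7629 < 0.7895 → Model B

Model B


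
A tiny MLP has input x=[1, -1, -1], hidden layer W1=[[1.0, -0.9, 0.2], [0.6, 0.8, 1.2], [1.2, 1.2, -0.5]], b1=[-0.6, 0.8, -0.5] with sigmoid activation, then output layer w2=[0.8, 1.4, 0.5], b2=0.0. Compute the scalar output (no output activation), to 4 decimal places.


z1[0] = (1.0)·(1) + (-0.9)·(-1) + (0.2)·(-1) - 0.6 = 1.1
z1[1] = (0.6)·(1) + (0.8)·(-1) + (1.2)·(-1) + 0.8 = -0.6
z1[2] = (1.2)·(1) + (1.2)·(-1) + (-0.5)·(-1) - 0.5 = 0.0
h = sigmoid(z1) = [0.7503, 0.3543, 0.5]
output = (0.8)·(0.7503) + (1.4)·(0.3543) + (0.5)·(0.5) + 0.0 = 1.3463

1.3463


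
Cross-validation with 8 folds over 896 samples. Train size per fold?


Fold size = 896/8 = 112
Training per fold = 896 - 112 = 784

784


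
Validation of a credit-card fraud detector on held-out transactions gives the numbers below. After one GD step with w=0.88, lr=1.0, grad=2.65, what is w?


w_new = w - α·∇
= 0.88 - 1.0·2.65
= 0.88 - 2.65
= -1.77

-1.77


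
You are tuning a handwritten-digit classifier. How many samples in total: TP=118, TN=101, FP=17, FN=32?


Total = TP + TN + FP + FN
= 118 + 101 + 17 + 32
= 268
(Predicted positive: 135, predicted negative: 133)

268


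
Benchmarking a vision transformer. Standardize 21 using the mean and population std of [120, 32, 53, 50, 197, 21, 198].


μ = 95.8571, σ = 70.5761
z = (21 - 95.8571)/70.5761 = -1.0607

-1.0607


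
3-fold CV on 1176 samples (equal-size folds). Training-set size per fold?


Fold size = 1176/3 = 392
Training per fold = 1176 - 392 = 784

784


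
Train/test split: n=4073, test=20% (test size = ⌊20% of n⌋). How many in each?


Test = ⌊4073·20/100⌋ = 814
Train = 4073 - 814 = 3259

Train: 3259, Test: 814


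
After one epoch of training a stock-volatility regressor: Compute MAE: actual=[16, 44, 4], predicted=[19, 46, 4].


Absolute errors: |16-19|=3, |44-46|=2, |4-4|=0
Sum = 5
MAE = 5/3 = 5/3

5/3


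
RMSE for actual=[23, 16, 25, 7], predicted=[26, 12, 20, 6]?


MSE = 51/4 = 12.75
RMSE = √(51/4) = 3.5707

3.5707


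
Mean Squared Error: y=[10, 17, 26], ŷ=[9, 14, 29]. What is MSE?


Squared errors: (10-9)²=1, (17-14)²=9, (26-29)²=9
Sum = 19
MSE = 19/3 = 19/3

19/3


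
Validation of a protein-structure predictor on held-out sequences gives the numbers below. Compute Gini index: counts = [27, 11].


Probabilities: [27/38, 11/38] ≈ [0.7105, 0.2895]
Σpᵢ² = (729 + 121)/38² = 850/1444
Gini = 1 - Σpᵢ² = 1 - 850/1444 = 0.4114

0.4114


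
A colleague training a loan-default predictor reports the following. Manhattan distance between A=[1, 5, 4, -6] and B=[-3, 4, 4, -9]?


d = |1+ 3| + |5-4| + |4-4| + |-6+ 9|
  = 4 + 1 + 0 + 3
  = 8

8


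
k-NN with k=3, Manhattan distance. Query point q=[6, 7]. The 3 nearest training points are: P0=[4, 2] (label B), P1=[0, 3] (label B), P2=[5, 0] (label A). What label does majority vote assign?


d(q,P0) = 7  (label B)
d(q,P1) = 10  (label B)
d(q,P2) = 8  (label A)
Votes: A=1, B=2
Majority → B

B


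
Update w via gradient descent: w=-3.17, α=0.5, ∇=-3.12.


w_new = w - α·∇
= -3.17 - 0.5·-3.12
= -3.17 + 1.56
= -1.61

-1.61


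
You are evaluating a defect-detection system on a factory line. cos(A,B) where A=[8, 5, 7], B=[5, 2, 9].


A·B = 8·5 + 5·2 + 7·9 = 113
‖A‖ = √138 = 11.7473, ‖B‖ = √110 = 10.4881
cos = 113/(√138·√110) = 113/√15180 = 0.9172

0.9172


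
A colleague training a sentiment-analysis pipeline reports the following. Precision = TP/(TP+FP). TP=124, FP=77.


Precision = TP/(TP+FP)
= 124/(124+77)
= 124/201 = 61.69%

61.69%


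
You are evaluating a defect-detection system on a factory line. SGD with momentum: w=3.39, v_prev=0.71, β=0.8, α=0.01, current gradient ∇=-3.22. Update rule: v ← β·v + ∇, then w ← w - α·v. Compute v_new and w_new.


v_new = 0.8·0.71 - 3.22 = 0.568 - 3.22 = -2.652
w_new = 3.39 - 0.01·-2.652 = 3.39 + 0.02652 = 3.41652

v_new=-2.652, w_new=3.41652


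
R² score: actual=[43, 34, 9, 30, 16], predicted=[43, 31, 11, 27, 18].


ȳ = 26.4
SS_res = Σ(y-ŷ)² = 26
SS_tot = Σ(y-ȳ)² = 757.2
R² = 1 - SS_res/SS_tot = 1 - 0.0343 = 0.9657

0.9657


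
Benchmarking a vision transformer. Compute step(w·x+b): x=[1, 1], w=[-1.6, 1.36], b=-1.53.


z = (1)·(-1.6) + (1)·(1.36) - 1.53
  = -1.77
step(z) = 0 (z<0)

0


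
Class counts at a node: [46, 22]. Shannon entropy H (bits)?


Probabilities: [46/68, 22/68] ≈ [0.6765, 0.3235]
H = -((46/68)·log₂(46/68) + (22/68)·log₂(22/68))
  = 0.9082 bits

0.9082 bits


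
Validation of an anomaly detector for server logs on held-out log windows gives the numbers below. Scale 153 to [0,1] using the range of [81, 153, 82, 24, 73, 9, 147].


min=9, max=153
(153-9)/(153-9) = 144/144 = 1.0

1.0


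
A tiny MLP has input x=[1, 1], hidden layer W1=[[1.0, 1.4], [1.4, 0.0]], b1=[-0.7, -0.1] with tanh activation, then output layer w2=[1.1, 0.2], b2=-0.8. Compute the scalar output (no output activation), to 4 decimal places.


z1[0] = (1.0)·(1) + (1.4)·(1) - 0.7 = 1.7
z1[1] = (1.4)·(1) + (0.0)·(1) - 0.1 = 1.3
h = tanh(z1) = [0.9354, 0.8617]
output = (1.1)·(0.9354) + (0.2)·(0.8617) - 0.8 = 0.4013

0.4013


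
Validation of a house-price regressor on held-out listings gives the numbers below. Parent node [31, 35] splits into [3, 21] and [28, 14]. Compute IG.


Parent = [31, 35], H_parent = 0.9973
H_left = 0.5436 (n=24), H_right = 0.9183 (n=42)
H_children = (24/66)·0.5436 + (42/66)·0.9183 = 0.782
IG = 0.9973 - 0.782 = 0.2153

0.2153


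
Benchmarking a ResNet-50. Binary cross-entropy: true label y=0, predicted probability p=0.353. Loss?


BCE = -[y·ln(p) + (1-y)·ln(1-p)]
= -0 - 1·ln(1-0.353)
= -ln(0.647) = 0.4354

0.4354


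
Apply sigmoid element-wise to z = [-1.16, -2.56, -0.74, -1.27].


σ(-1.16) = 1/(1+e^1.16) = 0.2387
σ(-2.56) = 1/(1+e^2.56) = 0.0718
σ(-0.74) = 1/(1+e^0.74) = 0.323
σ(-1.27) = 1/(1+e^1.27) = 0.2193
result = [0.2387, 0.0718, 0.323, 0.2193]

[0.2387, 0.0718, 0.323, 0.2193]


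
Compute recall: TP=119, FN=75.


Recall = TP/(TP+FN)
= 119/(119+75)
= 119/194 = 61.34%

61.34%


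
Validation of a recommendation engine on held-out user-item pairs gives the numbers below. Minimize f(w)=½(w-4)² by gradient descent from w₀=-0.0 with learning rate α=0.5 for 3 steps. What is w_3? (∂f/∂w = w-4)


step 1: grad = 0-4 = -4; w = 0 - 0.5·(-4) = 2
step 2: grad = 2-4 = -2; w = 2 - 0.5·(-2) = 3
step 3: grad = 3-4 = -1; w = 3 - 0.5·(-1) = 3.5

3.5


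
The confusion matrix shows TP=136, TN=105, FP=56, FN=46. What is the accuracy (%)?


Accuracy = (TP+TN)/(TP+TN+FP+FN)
= (136+105)/(343)
= 241/343 = 70.26%

70.26%


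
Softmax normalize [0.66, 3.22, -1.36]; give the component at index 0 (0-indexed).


Exponentials: e^0.66=1.9348, e^3.22=25.0281, e^-1.36=0.2567
Sum = 27.2196
Softmax = [0.0711, 0.9195, 0.0094]
p[0] = 1.9348/27.2196 = 0.0711

0.0711


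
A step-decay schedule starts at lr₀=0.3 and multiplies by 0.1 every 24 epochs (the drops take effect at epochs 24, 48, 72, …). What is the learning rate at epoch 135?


n_drops = ⌊135/24⌋ = 5
lr = 0.3·0.1^5 = 0.3·0.00001 = 0.000003

0.000003


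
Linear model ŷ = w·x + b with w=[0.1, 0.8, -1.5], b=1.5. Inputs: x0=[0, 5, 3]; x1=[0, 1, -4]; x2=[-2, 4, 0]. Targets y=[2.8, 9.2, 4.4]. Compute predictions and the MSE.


ŷ0 = (0.1)·(0) + (0.8)·(5) + (-1.5)·(3) + 1.5 = 1.0
ŷ1 = (0.1)·(0) + (0.8)·(1) + (-1.5)·(-4) + 1.5 = 8.3
ŷ2 = (0.1)·(-2) + (0.8)·(4) + (-1.5)·(0) + 1.5 = 4.5
errors² = [3.24, 0.81, 0.01]
MSE = 4.0600/3 = 1.3533

1.3533


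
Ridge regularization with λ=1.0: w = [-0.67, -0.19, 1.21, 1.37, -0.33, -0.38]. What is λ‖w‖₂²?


‖w‖₂² = (-0.67)² + (-0.19)² + (1.21)² + (1.37)² + (-0.33)² + (-0.38)²
     = 0.4489 + 0.0361 + 1.4641 + 1.8769 + 0.1089 + 0.1444
     = 4.0793
λ·‖w‖₂² = 1.0·4.0793 = 4.0793

4.0793


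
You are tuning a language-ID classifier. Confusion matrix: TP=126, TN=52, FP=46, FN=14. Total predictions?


Total = TP + TN + FP + FN
= 126 + 52 + 46 + 14
= 238
(Predicted positive: 172, predicted negative: 66)

238


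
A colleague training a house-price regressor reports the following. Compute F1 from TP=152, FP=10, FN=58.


Precision = 152/162 = 0.9383
Recall = 152/210 = 0.7238
F1 = 2·P·R/(P+R) = 2·TP/(2·TP+FP+FN) = 304/(304+10+58) = 304/372 = 0.8172

0.8172


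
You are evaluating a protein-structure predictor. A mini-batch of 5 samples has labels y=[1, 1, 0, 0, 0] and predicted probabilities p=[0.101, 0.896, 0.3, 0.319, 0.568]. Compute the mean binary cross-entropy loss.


L[0] = -ln(0.101) = 2.2926
L[1] = -ln(0.896) = 0.1098
L[2] = -ln(1-0.3) = -ln(0.7) = 0.3567
L[3] = -ln(1-0.319) = -ln(0.681) = 0.3842
L[4] = -ln(1-0.568) = -ln(0.432) = 0.8393
mean = (2.2926 + 0.1098 + 0.3567 + 0.3842 + 0.8393)/5 = 0.7965

0.7965


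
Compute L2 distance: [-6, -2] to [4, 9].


d = √((-6-4)² + (-2-9)²)
  = √(100 + 121)
  = √221 = 14.8661

14.8661


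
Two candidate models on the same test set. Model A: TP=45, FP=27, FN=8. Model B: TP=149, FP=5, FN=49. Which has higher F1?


Model A: P=45/72=0.625, R=45/53=0.8491, F1=2PR/(P+R)=2TP/(2TP+FP+FN)=90/125=0.72
Model B: P=149/154=0.9675, R=149/198=0.7525, F1=2PR/(P+R)=2TP/(2TP+FP+FN)=298/352=0.8466
0.72 < 0.8466 → Model B

Model B


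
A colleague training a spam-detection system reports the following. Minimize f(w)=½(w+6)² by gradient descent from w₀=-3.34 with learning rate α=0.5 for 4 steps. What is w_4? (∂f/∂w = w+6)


step 1: grad = -3.34+6 = 2.66; w = -3.34 - 0.5·(2.66) = -4.67
step 2: grad = -4.67+6 = 1.33; w = -4.67 - 0.5·(1.33) = -5.335
step 3: grad = -5.335+6 = 0.665; w = -5.335 - 0.5·(0.665) = -5.6675
step 4: grad = -5.6675+6 = 0.3325; w = -5.6675 - 0.5·(0.3325) = -5.83375

-5.83375


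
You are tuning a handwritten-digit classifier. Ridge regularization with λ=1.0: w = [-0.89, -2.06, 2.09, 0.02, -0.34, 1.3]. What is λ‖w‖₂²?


‖w‖₂² = (-0.89)² + (-2.06)² + (2.09)² + (0.02)² + (-0.34)² + (1.3)²
     = 0.7921 + 4.2436 + 4.3681 + 0.0004 + 0.1156 + 1.69
     = 11.2098
λ·‖w‖₂² = 1.0·11.2098 = 11.2098

11.2098


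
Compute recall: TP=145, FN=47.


Recall = TP/(TP+FN)
= 145/(145+47)
= 145/192 = 75.52%

75.52%


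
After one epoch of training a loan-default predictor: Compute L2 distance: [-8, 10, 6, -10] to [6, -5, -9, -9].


d = √((-8-6)² + (10+ 5)² + (6+ 9)² + (-10+ 9)²)
  = √(196 + 225 + 225 + 1)
  = √647 = 25.4362

25.4362


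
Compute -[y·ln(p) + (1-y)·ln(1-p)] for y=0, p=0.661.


BCE = -[y·ln(p) + (1-y)·ln(1-p)]
= -0 - 1·ln(1-0.661)
= -ln(0.339) = 1.0818

1.0818


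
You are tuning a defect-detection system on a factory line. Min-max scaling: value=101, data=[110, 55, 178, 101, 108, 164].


min=55, max=178
(101-55)/(178-55) = 46/123 = 0.374

0.374


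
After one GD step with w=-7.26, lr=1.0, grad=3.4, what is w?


w_new = w - α·∇
= -7.26 - 1.0·3.4
= -7.26 - 3.4
= -10.66

-10.66


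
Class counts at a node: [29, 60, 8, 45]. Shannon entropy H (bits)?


Probabilities: [29/142, 60/142, 8/142, 45/142] ≈ [0.2042, 0.4225, 0.0563, 0.3169]
H = -((29/142)·log₂(29/142) + (60/142)·log₂(60/142) + (8/142)·log₂(8/142) + (45/142)·log₂(45/142))
  = 1.7524 bits

1.7524 bits


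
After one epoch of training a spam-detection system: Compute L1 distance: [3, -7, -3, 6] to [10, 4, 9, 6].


d = |3-10| + |-7-4| + |-3-9| + |6-6|
  = 7 + 11 + 12 + 0
  = 30

30


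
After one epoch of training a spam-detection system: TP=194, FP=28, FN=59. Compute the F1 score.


Precision = 194/222 = 0.8739
Recall = 194/253 = 0.7668
F1 = 2·P·R/(P+R) = 2·TP/(2·TP+FP+FN) = 388/(388+28+59) = 388/475 = 0.8168

0.8168


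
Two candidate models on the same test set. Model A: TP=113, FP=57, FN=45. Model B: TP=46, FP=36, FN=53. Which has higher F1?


Model A: P=113/170=0.6647, R=113/158=0.7152, F1=2PR/(P+R)=2TP/(2TP+FP+FN)=226/328=0.689
Model B: P=46/82=0.561, R=46/99=0.4646, F1=2PR/(P+R)=2TP/(2TP+FP+FN)=92/181=0.5083
0.689 > 0.5083 → Model A

Model A


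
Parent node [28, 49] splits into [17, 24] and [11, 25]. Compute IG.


Parent = [28, 49], H_parent = 0.9457
H_left = 0.9789 (n=41), H_right = 0.888 (n=36)
H_children = (41/77)·0.9789 + (36/77)·0.888 = 0.9364
IG = 0.9457 - 0.9364 = 0.0093

0.0093


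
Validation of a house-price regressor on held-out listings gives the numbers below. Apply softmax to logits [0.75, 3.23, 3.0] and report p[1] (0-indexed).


Exponentials: e^0.75=2.117, e^3.23=25.2797, e^3.0=20.0855
Sum = 47.4822
Softmax = [0.0446, 0.5324, 0.423]
p[1] = 25.2797/47.4822 = 0.5324

0.5324


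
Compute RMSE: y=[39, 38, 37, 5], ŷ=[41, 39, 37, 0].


MSE = 30/4 = 7.5
RMSE = √(30/4) = 2.7386

2.7386


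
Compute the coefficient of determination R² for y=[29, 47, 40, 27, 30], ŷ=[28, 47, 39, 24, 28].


ȳ = 34.6
SS_res = Σ(y-ŷ)² = 15
SS_tot = Σ(y-ȳ)² = 293.2
R² = 1 - SS_res/SS_tot = 1 - 0.0512 = 0.9488

0.9488


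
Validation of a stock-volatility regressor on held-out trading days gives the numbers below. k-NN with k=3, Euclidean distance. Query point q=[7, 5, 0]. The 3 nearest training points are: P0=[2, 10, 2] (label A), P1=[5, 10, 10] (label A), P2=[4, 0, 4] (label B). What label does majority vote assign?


d(q,P0) = 7.3485  (label A)
d(q,P1) = 11.3578  (label A)
d(q,P2) = 7.0711  (label B)
Votes: A=2, B=1
Majority → A

A


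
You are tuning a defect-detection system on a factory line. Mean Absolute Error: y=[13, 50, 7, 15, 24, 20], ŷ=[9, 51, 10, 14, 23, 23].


Absolute errors: |13-9|=4, |50-51|=1, |7-10|=3, |15-14|=1, |24-23|=1, |20-23|=3
Sum = 13
MAE = 13/6 = 13/6

13/6


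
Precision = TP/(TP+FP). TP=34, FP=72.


Precision = TP/(TP+FP)
= 34/(34+72)
= 34/106 = 32.08%

32.08%


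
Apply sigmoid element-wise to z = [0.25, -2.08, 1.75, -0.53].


σ(0.25) = 1/(1+e^-0.25) = 0.5622
σ(-2.08) = 1/(1+e^2.08) = 0.1111
σ(1.75) = 1/(1+e^-1.75) = 0.852
σ(-0.53) = 1/(1+e^0.53) = 0.3705
result = [0.5622, 0.1111, 0.852, 0.3705]

[0.5622, 0.1111, 0.852, 0.3705]


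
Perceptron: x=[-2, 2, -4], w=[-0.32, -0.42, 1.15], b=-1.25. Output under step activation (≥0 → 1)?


z = (-2)·(-0.32) + (2)·(-0.42) + (-4)·(1.15) - 1.25
  = -6.05
step(z) = 0 (z<0)

0


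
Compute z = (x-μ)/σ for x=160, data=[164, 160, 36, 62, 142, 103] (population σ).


μ = 111.1667, σ = 48.7525
z = (160 - 111.1667)/48.7525 = 1.0017

1.0017


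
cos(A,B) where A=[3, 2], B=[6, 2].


A·B = 3·6 + 2·2 = 22
‖A‖ = √13 = 3.6056, ‖B‖ = √40 = 6.3246
cos = 22/(√13·√40) = 22/√520 = 0.9648

0.9648


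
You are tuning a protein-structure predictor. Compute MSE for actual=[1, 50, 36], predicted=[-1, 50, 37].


Squared errors: (1+ 1)²=4, (50-50)²=0, (36-37)²=1
Sum = 5
MSE = 5/3 = 5/3

5/3


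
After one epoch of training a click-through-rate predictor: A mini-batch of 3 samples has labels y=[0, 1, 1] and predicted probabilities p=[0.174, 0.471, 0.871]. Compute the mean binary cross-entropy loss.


L[0] = -ln(1-0.174) = -ln(0.826) = 0.1912
L[1] = -ln(0.471) = 0.7529
L[2] = -ln(0.871) = 0.1381
mean = (0.1912 + 0.7529 + 0.1381)/3 = 0.3607

0.3607


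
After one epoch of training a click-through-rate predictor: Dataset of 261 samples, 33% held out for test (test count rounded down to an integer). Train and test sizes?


Test = ⌊261·33/100⌋ = 86
Train = 261 - 86 = 175

Train: 175, Test: 86


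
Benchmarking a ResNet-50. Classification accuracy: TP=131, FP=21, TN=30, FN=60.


Accuracy = (TP+TN)/(TP+TN+FP+FN)
= (131+30)/(242)
= 161/242 = 66.53%

66.53%


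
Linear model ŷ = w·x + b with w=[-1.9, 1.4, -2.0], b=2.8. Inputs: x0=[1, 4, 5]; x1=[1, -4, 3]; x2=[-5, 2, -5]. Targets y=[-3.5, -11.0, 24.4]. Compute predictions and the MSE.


ŷ0 = (-1.9)·(1) + (1.4)·(4) + (-2.0)·(5) + 2.8 = -3.5
ŷ1 = (-1.9)·(1) + (1.4)·(-4) + (-2.0)·(3) + 2.8 = -10.7
ŷ2 = (-1.9)·(-5) + (1.4)·(2) + (-2.0)·(-5) + 2.8 = 25.1
errors² = [0.0, 0.09, 0.49]
MSE = 0.5800/3 = 0.1933

0.1933


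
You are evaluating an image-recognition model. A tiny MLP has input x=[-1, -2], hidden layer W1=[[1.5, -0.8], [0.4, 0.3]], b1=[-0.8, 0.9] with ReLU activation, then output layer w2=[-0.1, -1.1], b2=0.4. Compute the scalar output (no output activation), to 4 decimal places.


z1[0] = (1.5)·(-1) + (-0.8)·(-2) - 0.8 = -0.7
z1[1] = (0.4)·(-1) + (0.3)·(-2) + 0.9 = -0.1
h = ReLU(z1) = [0.0, 0.0]
output = (-0.1)·(0.0) + (-1.1)·(0.0) + 0.4 = 0.4

0.4


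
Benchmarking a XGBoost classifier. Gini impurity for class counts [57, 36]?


Probabilities: [57/93, 36/93] ≈ [0.6129, 0.3871]
Σpᵢ² = (3249 + 1296)/93² = 4545/8649
Gini = 1 - Σpᵢ² = 1 - 4545/8649 = 0.4745

0.4745


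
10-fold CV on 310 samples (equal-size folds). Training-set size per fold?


Fold size = 310/10 = 31
Training per fold = 310 - 31 = 279

279


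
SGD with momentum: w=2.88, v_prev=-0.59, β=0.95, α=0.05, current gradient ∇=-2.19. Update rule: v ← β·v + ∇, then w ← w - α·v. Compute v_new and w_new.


v_new = 0.95·-0.59 - 2.19 = -0.5605 - 2.19 = -2.7505
w_new = 2.88 - 0.05·-2.7505 = 2.88 + 0.137525 = 3.017525

v_new=-2.7505, w_new=3.017525


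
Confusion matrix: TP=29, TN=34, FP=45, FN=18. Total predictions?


Total = TP + TN + FP + FN
= 29 + 34 + 45 + 18
= 126
(Predicted positive: 74, predicted negative: 52)

126


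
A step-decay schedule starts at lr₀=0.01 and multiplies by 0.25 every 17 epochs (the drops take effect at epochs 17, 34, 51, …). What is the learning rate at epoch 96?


n_drops = ⌊96/17⌋ = 5
lr = 0.01·0.25^5 = 0.01·0.0009765625 = 0.000009765625

0.000009765625


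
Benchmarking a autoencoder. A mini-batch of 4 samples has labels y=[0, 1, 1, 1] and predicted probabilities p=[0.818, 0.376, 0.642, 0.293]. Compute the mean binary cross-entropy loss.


L[0] = -ln(1-0.818) = -ln(0.182) = 1.7037
L[1] = -ln(0.376) = 0.9782
L[2] = -ln(0.642) = 0.4432
L[3] = -ln(0.293) = 1.2276
mean = (1.7037 + 0.9782 + 0.4432 + 1.2276)/4 = 1.0882

1.0882


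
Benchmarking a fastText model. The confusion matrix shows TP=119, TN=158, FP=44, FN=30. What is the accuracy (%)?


Accuracy = (TP+TN)/(TP+TN+FP+FN)
= (119+158)/(351)
= 277/351 = 78.92%

78.92%


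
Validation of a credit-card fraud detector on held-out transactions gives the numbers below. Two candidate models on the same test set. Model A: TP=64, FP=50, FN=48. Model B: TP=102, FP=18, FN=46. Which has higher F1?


Model A: P=64/114=0.5614, R=64/112=0.5714, F1=2PR/(P+R)=2TP/(2TP+FP+FN)=128/226=0.5664
Model B: P=102/120=0.85, R=102/148=0.6892, F1=2PR/(P+R)=2TP/(2TP+FP+FN)=204/268=0.7612
0.5664 < 0.7612 → Model B

Model B


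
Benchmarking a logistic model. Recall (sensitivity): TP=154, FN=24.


Recall = TP/(TP+FN)
= 154/(154+24)
= 154/178 = 86.52%

86.52%


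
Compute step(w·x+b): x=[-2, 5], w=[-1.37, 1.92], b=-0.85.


z = (-2)·(-1.37) + (5)·(1.92) - 0.85
  = 11.49
step(z) = 1 (z≥0)

1


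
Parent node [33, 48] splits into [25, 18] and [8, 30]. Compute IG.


Parent = [33, 48], H_parent = 0.9751
H_left = 0.9808 (n=43), H_right = 0.7425 (n=38)
H_children = (43/81)·0.9808 + (38/81)·0.7425 = 0.869
IG = 0.9751 - 0.869 = 0.1061

0.1061


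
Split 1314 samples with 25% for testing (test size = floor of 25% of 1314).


Test = ⌊1314·25/100⌋ = 328
Train = 1314 - 328 = 986

Train: 986, Test: 328


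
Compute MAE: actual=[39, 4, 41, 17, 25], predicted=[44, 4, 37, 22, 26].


Absolute errors: |39-44|=5, |4-4|=0, |41-37|=4, |17-22|=5, |25-26|=1
Sum = 15
MAE = 15/5 = 3

3


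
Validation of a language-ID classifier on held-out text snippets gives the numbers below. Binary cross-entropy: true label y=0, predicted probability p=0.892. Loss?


BCE = -[y·ln(p) + (1-y)·ln(1-p)]
= -0 - 1·ln(1-0.892)
= -ln(0.108) = 2.2256

2.2256


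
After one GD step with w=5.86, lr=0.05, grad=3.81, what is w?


w_new = w - α·∇
= 5.86 - 0.05·3.81
= 5.86 - 0.1905
= 5.6695

5.6695


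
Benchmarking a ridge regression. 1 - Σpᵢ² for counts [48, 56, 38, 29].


Probabilities: [48/171, 56/171, 38/171, 29/171] ≈ [0.2807, 0.3275, 0.2222, 0.1696]
Σpᵢ² = (2304 + 3136 + 1444 + 841)/171² = 7725/29241
Gini = 1 - Σpᵢ² = 1 - 7725/29241 = 0.7358

0.7358


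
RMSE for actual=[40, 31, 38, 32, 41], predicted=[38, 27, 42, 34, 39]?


MSE = 44/5 = 8.8
RMSE = √(44/5) = 2.9665

2.9665


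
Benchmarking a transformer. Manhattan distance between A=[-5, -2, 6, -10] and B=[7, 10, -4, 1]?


d = |-5-7| + |-2-10| + |6+ 4| + |-10-1|
  = 12 + 12 + 10 + 11
  = 45

45


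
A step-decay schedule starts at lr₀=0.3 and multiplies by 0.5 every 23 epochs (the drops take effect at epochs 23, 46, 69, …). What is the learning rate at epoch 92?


n_drops = ⌊92/23⌋ = 4
lr = 0.3·0.5^4 = 0.3·0.0625 = 0.01875

0.01875


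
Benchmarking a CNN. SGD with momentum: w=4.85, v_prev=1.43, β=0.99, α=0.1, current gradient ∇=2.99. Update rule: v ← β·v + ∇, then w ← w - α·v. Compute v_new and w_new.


v_new = 0.99·1.43 + 2.99 = 1.4157 + 2.99 = 4.4057
w_new = 4.85 - 0.1·4.4057 = 4.85 - 0.44057 = 4.40943

v_new=4.4057, w_new=4.40943


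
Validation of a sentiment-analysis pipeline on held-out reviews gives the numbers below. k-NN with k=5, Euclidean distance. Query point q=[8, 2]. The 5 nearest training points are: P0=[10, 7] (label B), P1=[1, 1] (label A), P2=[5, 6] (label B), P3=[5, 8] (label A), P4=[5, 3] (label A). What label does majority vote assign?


d(q,P0) = 5.3852  (label B)
d(q,P1) = 7.0711  (label A)
d(q,P2) = 5.0  (label B)
d(q,P3) = 6.7082  (label A)
d(q,P4) = 3.1623  (label A)
Votes: A=3, B=2
Majority → A

A


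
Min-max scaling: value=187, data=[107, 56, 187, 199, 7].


min=7, max=199
(187-7)/(199-7) = 180/192 = 0.9375

0.9375


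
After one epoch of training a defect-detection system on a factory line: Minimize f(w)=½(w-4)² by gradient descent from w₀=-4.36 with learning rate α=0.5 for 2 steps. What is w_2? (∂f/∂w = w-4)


step 1: grad = -4.36-4 = -8.36; w = -4.36 - 0.5·(-8.36) = -0.18
step 2: grad = -0.18-4 = -4.18; w = -0.18 - 0.5·(-4.18) = 1.91

1.91


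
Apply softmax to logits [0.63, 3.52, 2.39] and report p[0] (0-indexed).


Exponentials: e^0.63=1.8776, e^3.52=33.7844, e^2.39=10.9135
Sum = 46.5755
Softmax = [0.0403, 0.7254, 0.2343]
p[0] = 1.8776/46.5755 = 0.0403

0.0403


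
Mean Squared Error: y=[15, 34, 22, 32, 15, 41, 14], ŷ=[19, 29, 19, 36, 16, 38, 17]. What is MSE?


Squared errors: (15-19)²=16, (34-29)²=25, (22-19)²=9, (32-36)²=16, (15-16)²=1, (41-38)²=9, (14-17)²=9
Sum = 85
MSE = 85/7 = 85/7

85/7


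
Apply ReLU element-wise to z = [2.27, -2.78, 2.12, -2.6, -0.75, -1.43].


ReLU(2.27) = max(0, 2.27) = 2.27
ReLU(-2.78) = max(0, -2.78) = 0.0
ReLU(2.12) = max(0, 2.12) = 2.12
ReLU(-2.6) = max(0, -2.6) = 0.0
ReLU(-0.75) = max(0, -0.75) = 0.0
ReLU(-1.43) = max(0, -1.43) = 0.0
result = [2.27, 0.0, 2.12, 0.0, 0.0, 0.0]

[2.27, 0.0, 2.12, 0.0, 0.0, 0.0]


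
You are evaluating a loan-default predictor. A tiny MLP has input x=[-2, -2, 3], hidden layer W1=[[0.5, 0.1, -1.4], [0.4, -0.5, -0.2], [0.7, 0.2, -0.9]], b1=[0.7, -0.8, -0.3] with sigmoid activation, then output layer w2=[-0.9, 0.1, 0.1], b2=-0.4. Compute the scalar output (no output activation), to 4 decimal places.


z1[0] = (0.5)·(-2) + (0.1)·(-2) + (-1.4)·(3) + 0.7 = -4.7
z1[1] = (0.4)·(-2) + (-0.5)·(-2) + (-0.2)·(3) - 0.8 = -1.2
z1[2] = (0.7)·(-2) + (0.2)·(-2) + (-0.9)·(3) - 0.3 = -4.8
h = sigmoid(z1) = [0.009, 0.2315, 0.0082]
output = (-0.9)·(0.009) + (0.1)·(0.2315) + (0.1)·(0.0082) - 0.4 = -0.3841

-0.3841


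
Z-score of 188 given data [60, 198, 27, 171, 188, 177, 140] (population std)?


μ = 137.2857, σ = 62.2385
z = (188 - 137.2857)/62.2385 = 0.8148

0.8148


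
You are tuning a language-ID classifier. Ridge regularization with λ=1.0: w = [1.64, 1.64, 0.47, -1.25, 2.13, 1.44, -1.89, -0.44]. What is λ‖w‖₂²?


‖w‖₂² = (1.64)² + (1.64)² + (0.47)² + (-1.25)² + (2.13)² + (1.44)² + (-1.89)² + (-0.44)²
     = 2.6896 + 2.6896 + 0.2209 + 1.5625 + 4.5369 + 2.0736 + 3.5721 + 0.1936
     = 17.5388
λ·‖w‖₂² = 1.0·17.5388 = 17.5388

17.5388


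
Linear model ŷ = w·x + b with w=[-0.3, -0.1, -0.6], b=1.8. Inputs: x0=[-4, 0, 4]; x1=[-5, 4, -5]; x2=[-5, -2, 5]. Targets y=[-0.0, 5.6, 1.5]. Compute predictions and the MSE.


ŷ0 = (-0.3)·(-4) + (-0.1)·(0) + (-0.6)·(4) + 1.8 = 0.6
ŷ1 = (-0.3)·(-5) + (-0.1)·(4) + (-0.6)·(-5) + 1.8 = 5.9
ŷ2 = (-0.3)·(-5) + (-0.1)·(-2) + (-0.6)·(5) + 1.8 = 0.5
errors² = [0.36, 0.09, 1.0]
MSE = 1.4500/3 = 0.4833

0.4833


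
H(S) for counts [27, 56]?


Probabilities: [27/83, 56/83] ≈ [0.3253, 0.6747]
H = -((27/83)·log₂(27/83) + (56/83)·log₂(56/83))
  = 0.9101 bits

0.9101 bits


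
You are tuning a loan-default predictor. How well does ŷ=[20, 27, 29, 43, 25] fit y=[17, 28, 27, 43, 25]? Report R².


ȳ = 28
SS_res = Σ(y-ŷ)² = 14
SS_tot = Σ(y-ȳ)² = 356
R² = 1 - SS_res/SS_tot = 1 - 0.0393 = 0.9607

0.9607


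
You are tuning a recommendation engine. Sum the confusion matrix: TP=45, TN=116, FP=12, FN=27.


Total = TP + TN + FP + FN
= 45 + 116 + 12 + 27
= 200
(Predicted positive: 57, predicted negative: 143)

200


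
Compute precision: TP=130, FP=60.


Precision = TP/(TP+FP)
= 130/(130+60)
= 130/190 = 68.42%

68.42%


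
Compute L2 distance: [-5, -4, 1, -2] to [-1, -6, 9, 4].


d = √((-5+ 1)² + (-4+ 6)² + (1-9)² + (-2-4)²)
  = √(16 + 4 + 64 + 36)
  = √120 = 10.9545

10.9545


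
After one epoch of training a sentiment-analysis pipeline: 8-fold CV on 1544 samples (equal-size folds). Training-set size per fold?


Fold size = 1544/8 = 193
Training per fold = 1544 - 193 = 1351

1351


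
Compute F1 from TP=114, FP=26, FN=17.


Precision = 114/140 = 0.8143
Recall = 114/131 = 0.8702
F1 = 2·P·R/(P+R) = 2·TP/(2·TP+FP+FN) = 228/(228+26+17) = 228/271 = 0.8413

0.8413


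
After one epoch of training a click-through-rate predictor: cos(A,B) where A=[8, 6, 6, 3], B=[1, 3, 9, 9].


A·B = 8·1 + 6·3 + 6·9 + 3·9 = 107
‖A‖ = √145 = 12.0416, ‖B‖ = √172 = 13.1149
cos = 107/(√145·√172) = 107/√24940 = 0.6775

0.6775


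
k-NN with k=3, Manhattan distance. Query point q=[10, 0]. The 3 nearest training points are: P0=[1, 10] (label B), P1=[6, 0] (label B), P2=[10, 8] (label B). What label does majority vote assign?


d(q,P0) = 19  (label B)
d(q,P1) = 4  (label B)
d(q,P2) = 8  (label B)
Votes: A=0, B=3
Majority → B

B


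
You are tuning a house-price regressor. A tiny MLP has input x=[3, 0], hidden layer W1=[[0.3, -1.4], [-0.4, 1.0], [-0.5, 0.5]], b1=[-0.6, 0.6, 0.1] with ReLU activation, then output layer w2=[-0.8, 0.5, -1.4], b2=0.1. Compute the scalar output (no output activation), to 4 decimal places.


z1[0] = (0.3)·(3) + (-1.4)·(0) - 0.6 = 0.3
z1[1] = (-0.4)·(3) + (1.0)·(0) + 0.6 = -0.6
z1[2] = (-0.5)·(3) + (0.5)·(0) + 0.1 = -1.4
h = ReLU(z1) = [0.3, 0.0, 0.0]
output = (-0.8)·(0.3) + (0.5)·(0.0) + (-1.4)·(0.0) + 0.1 = -0.14

-0.14


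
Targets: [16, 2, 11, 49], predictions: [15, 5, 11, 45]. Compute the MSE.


Squared errors: (16-15)²=1, (2-5)²=9, (11-11)²=0, (49-45)²=16
Sum = 26
MSE = 26/4 = 13/2

13/2


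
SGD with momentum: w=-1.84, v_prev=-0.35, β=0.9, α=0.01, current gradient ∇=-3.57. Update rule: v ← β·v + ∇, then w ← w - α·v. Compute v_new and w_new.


v_new = 0.9·-0.35 - 3.57 = -0.315 - 3.57 = -3.885
w_new = -1.84 - 0.01·-3.885 = -1.84 + 0.03885 = -1.80115

v_new=-3.885, w_new=-1.80115


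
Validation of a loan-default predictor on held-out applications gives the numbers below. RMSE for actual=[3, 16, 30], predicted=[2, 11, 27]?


MSE = 35/3 = 11.6667
RMSE = √(35/3) = 3.4157

3.4157


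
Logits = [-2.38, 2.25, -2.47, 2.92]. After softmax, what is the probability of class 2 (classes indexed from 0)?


Exponentials: e^-2.38=0.0926, e^2.25=9.4877, e^-2.47=0.0846, e^2.92=18.5413
Sum = 28.2062
Softmax = [0.0033, 0.3364, 0.003, 0.6573]
p[2] = 0.0846/28.2062 = 0.003

0.003


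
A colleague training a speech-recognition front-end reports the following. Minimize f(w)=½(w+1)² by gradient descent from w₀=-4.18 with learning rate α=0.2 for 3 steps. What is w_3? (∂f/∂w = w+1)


step 1: grad = -4.18+1 = -3.18; w = -4.18 - 0.2·(-3.18) = -3.544
step 2: grad = -3.544+1 = -2.544; w = -3.544 - 0.2·(-2.544) = -3.0352
step 3: grad = -3.0352+1 = -2.0352; w = -3.0352 - 0.2·(-2.0352) = -2.62816

-2.62816


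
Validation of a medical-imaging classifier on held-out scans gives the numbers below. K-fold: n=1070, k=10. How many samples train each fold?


Fold size = 1070/10 = 107
Training per fold = 1070 - 107 = 963

963


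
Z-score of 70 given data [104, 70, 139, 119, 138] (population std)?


μ = 114, σ = 25.5421
z = (70 - 114)/25.5421 = -1.7226

-1.7226


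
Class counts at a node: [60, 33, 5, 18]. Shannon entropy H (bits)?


Probabilities: [60/116, 33/116, 5/116, 18/116] ≈ [0.5172, 0.2845, 0.0431, 0.1552]
H = -((60/116)·log₂(60/116) + (33/116)·log₂(33/116) + (5/116)·log₂(5/116) + (18/116)·log₂(18/116))
  = 1.6205 bits

1.6205 bits


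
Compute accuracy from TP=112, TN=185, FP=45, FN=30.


Accuracy = (TP+TN)/(TP+TN+FP+FN)
= (112+185)/(372)
= 297/372 = 79.84%

79.84%


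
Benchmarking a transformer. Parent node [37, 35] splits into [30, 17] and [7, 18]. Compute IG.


Parent = [37, 35], H_parent = 0.9994
H_left = 0.9441 (n=47), H_right = 0.8555 (n=25)
H_children = (47/72)·0.9441 + (25/72)·0.8555 = 0.9133
IG = 0.9994 - 0.9133 = 0.0861

0.0861


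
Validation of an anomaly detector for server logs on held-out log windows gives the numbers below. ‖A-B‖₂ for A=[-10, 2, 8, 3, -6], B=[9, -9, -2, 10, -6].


d = √((-10-9)² + (2+ 9)² + (8+ 2)² + (3-10)² + (-6+ 6)²)
  = √(361 + 121 + 100 + 49 + 0)
  = √631 = 25.1197

25.1197


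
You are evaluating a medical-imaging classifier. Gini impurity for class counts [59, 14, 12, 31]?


Probabilities: [59/116, 14/116, 12/116, 31/116] ≈ [0.5086, 0.1207, 0.1034, 0.2672]
Σpᵢ² = (3481 + 196 + 144 + 961)/116² = 4782/13456
Gini = 1 - Σpᵢ² = 1 - 4782/13456 = 0.6446

0.6446


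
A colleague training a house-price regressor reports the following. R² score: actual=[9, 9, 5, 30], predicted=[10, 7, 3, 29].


ȳ = 13.25
SS_res = Σ(y-ŷ)² = 10
SS_tot = Σ(y-ȳ)² = 384.75
R² = 1 - SS_res/SS_tot = 1 - 0.026 = 0.974

0.974


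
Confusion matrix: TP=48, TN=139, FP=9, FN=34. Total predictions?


Total = TP + TN + FP + FN
= 48 + 139 + 9 + 34
= 230
(Predicted positive: 57, predicted negative: 173)

230


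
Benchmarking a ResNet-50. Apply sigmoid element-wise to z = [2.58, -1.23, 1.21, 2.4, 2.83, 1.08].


σ(2.58) = 1/(1+e^-2.58) = 0.9296
σ(-1.23) = 1/(1+e^1.23) = 0.2262
σ(1.21) = 1/(1+e^-1.21) = 0.7703
σ(2.4) = 1/(1+e^-2.4) = 0.9168
σ(2.83) = 1/(1+e^-2.83) = 0.9443
σ(1.08) = 1/(1+e^-1.08) = 0.7465
result = [0.9296, 0.2262, 0.7703, 0.9168, 0.9443, 0.7465]

[0.9296, 0.2262, 0.7703, 0.9168, 0.9443, 0.7465]


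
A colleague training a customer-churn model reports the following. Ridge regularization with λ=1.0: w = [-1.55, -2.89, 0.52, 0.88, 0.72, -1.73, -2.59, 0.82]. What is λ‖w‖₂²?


‖w‖₂² = (-1.55)² + (-2.89)² + (0.52)² + (0.88)² + (0.72)² + (-1.73)² + (-2.59)² + (0.82)²
     = 2.4025 + 8.3521 + 0.2704 + 0.7744 + 0.5184 + 2.9929 + 6.7081 + 0.6724
     = 22.6912
λ·‖w‖₂² = 1.0·22.6912 = 22.6912

22.6912


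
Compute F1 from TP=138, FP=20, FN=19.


Precision = 138/158 = 0.8734
Recall = 138/157 = 0.879
F1 = 2·P·R/(P+R) = 2·TP/(2·TP+FP+FN) = 276/(276+20+19) = 276/315 = 0.8762

0.8762


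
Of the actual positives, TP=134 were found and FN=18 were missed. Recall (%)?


Recall = TP/(TP+FN)
= 134/(134+18)
= 134/152 = 88.16%

88.16%


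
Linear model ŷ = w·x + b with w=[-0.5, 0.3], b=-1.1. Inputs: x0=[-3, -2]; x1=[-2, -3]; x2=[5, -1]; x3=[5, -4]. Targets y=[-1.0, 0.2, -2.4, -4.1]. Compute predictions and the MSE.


ŷ0 = (-0.5)·(-3) + (0.3)·(-2) - 1.1 = -0.2
ŷ1 = (-0.5)·(-2) + (0.3)·(-3) - 1.1 = -1.0
ŷ2 = (-0.5)·(5) + (0.3)·(-1) - 1.1 = -3.9
ŷ3 = (-0.5)·(5) + (0.3)·(-4) - 1.1 = -4.8
errors² = [0.64, 1.44, 2.25, 0.49]
MSE = 4.8200/4 = 1.205

1.205


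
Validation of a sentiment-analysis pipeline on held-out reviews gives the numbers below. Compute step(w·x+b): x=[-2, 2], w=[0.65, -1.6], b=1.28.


z = (-2)·(0.65) + (2)·(-1.6) + 1.28
  = -3.22
step(z) = 0 (z<0)

0


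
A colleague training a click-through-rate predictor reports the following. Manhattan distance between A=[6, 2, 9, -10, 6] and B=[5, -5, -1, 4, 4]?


d = |6-5| + |2+ 5| + |9+ 1| + |-10-4| + |6-4|
  = 1 + 7 + 10 + 14 + 2
  = 34

34


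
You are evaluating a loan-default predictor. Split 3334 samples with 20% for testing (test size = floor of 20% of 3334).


Test = ⌊3334·20/100⌋ = 666
Train = 3334 - 666 = 2668

Train: 2668, Test: 666


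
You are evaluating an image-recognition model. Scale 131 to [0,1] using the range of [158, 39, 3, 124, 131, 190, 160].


min=3, max=190
(131-3)/(190-3) = 128/187 = 0.6845

0.6845


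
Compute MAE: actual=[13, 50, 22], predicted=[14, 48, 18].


Absolute errors: |13-14|=1, |50-48|=2, |22-18|=4
Sum = 7
MAE = 7/3 = 7/3

7/3


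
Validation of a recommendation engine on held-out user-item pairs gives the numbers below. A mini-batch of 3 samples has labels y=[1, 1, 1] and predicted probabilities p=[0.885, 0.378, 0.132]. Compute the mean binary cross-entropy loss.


L[0] = -ln(0.885) = 0.1222
L[1] = -ln(0.378) = 0.9729
L[2] = -ln(0.132) = 2.025
mean = (0.1222 + 0.9729 + 2.025)/3 = 1.04

1.04


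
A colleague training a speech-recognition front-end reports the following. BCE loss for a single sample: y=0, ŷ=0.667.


BCE = -[y·ln(p) + (1-y)·ln(1-p)]
= -0 - 1·ln(1-0.667)
= -ln(0.333) = 1.0996

1.0996


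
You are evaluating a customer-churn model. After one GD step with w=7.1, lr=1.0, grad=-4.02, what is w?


w_new = w - α·∇
= 7.1 - 1.0·-4.02
= 7.1 + 4.02
= 11.12

11.12


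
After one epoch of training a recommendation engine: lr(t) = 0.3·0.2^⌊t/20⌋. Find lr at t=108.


n_drops = ⌊108/20⌋ = 5
lr = 0.3·0.2^5 = 0.3·0.00032 = 0.000096

0.000096


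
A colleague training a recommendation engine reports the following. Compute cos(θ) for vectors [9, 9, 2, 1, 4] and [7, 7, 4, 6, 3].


A·B = 9·7 + 9·7 + 2·4 + 1·6 + 4·3 = 152
‖A‖ = √183 = 13.5277, ‖B‖ = √159 = 12.6095
cos = 152/(√183·√159) = 152/√29097 = 0.8911

0.8911


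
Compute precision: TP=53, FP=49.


Precision = TP/(TP+FP)
= 53/(53+49)
= 53/102 = 51.96%

51.96%


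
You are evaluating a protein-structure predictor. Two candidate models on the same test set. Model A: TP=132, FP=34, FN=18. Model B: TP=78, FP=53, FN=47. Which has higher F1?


Model A: P=132/166=0.7952, R=132/150=0.88, F1=2PR/(P+R)=2TP/(2TP+FP+FN)=264/316=0.8354
Model B: P=78/131=0.5954, R=78/125=0.624, F1=2PR/(P+R)=2TP/(2TP+FP+FN)=156/256=0.6094
0.8354 > 0.6094 → Model A

Model A


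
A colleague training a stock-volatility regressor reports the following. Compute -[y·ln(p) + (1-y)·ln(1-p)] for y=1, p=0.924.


BCE = -[y·ln(p) + (1-y)·ln(1-p)]
= -1·ln(0.924) - 0
= -ln(0.924) = 0.079

0.079


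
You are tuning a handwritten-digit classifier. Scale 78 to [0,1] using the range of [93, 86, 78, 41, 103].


min=41, max=103
(78-41)/(103-41) = 37/62 = 0.5968

0.5968


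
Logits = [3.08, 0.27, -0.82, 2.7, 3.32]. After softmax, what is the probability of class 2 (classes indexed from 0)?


Exponentials: e^3.08=21.7584, e^0.27=1.31, e^-0.82=0.4404, e^2.7=14.8797, e^3.32=27.6604
Sum = 66.0489
Softmax = [0.3294, 0.0198, 0.0067, 0.2253, 0.4188]
p[2] = 0.4404/66.0489 = 0.0067

0.0067


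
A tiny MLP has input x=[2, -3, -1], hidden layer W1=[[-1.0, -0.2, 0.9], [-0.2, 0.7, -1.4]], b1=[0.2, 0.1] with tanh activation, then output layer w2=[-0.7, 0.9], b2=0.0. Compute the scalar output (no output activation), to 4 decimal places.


z1[0] = (-1.0)·(2) + (-0.2)·(-3) + (0.9)·(-1) + 0.2 = -2.1
z1[1] = (-0.2)·(2) + (0.7)·(-3) + (-1.4)·(-1) + 0.1 = -1.0
h = tanh(z1) = [-0.9705, -0.7616]
output = (-0.7)·(-0.9705) + (0.9)·(-0.7616) + 0.0 = -0.0061

-0.0061


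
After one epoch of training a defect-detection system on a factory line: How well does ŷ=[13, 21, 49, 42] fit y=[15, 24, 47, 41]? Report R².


ȳ = 31.75
SS_res = Σ(y-ŷ)² = 18
SS_tot = Σ(y-ȳ)² = 658.75
R² = 1 - SS_res/SS_tot = 1 - 0.0273 = 0.9727

0.9727


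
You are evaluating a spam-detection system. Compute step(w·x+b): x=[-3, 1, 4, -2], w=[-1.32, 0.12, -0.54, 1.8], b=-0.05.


z = (-3)·(-1.32) + (1)·(0.12) + (4)·(-0.54) + (-2)·(1.8) - 0.05
  = -1.73
step(z) = 0 (z<0)

0
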